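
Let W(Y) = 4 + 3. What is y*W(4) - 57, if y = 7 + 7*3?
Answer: 139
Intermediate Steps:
W(Y) = 7
y = 28 (y = 7 + 21 = 28)
y*W(4) - 57 = 28*7 - 57 = 196 - 57 = 139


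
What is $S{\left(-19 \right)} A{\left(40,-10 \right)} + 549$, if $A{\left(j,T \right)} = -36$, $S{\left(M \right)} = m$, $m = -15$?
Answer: $1089$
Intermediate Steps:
$S{\left(M \right)} = -15$
$S{\left(-19 \right)} A{\left(40,-10 \right)} + 549 = \left(-15\right) \left(-36\right) + 549 = 540 + 549 = 1089$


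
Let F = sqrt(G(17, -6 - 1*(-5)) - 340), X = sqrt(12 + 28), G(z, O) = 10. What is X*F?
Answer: 20*I*sqrt(33) ≈ 114.89*I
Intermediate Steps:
X = 2*sqrt(10) (X = sqrt(40) = 2*sqrt(10) ≈ 6.3246)
F = I*sqrt(330) (F = sqrt(10 - 340) = sqrt(-330) = I*sqrt(330) ≈ 18.166*I)
X*F = (2*sqrt(10))*(I*sqrt(330)) = 20*I*sqrt(33)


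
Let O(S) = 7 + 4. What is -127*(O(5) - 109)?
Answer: 12446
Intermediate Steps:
O(S) = 11
-127*(O(5) - 109) = -127*(11 - 109) = -127*(-98) = 12446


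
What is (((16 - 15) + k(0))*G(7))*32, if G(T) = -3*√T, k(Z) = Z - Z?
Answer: -96*√7 ≈ -253.99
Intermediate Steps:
k(Z) = 0
(((16 - 15) + k(0))*G(7))*32 = (((16 - 15) + 0)*(-3*√7))*32 = ((1 + 0)*(-3*√7))*32 = (1*(-3*√7))*32 = -3*√7*32 = -96*√7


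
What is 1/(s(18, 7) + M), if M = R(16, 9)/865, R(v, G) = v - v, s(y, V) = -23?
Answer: -1/23 ≈ -0.043478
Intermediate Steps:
R(v, G) = 0
M = 0 (M = 0/865 = 0*(1/865) = 0)
1/(s(18, 7) + M) = 1/(-23 + 0) = 1/(-23) = -1/23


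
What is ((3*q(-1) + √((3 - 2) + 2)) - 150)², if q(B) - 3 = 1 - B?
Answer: (135 - √3)² ≈ 17760.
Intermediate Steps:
q(B) = 4 - B (q(B) = 3 + (1 - B) = 4 - B)
((3*q(-1) + √((3 - 2) + 2)) - 150)² = ((3*(4 - 1*(-1)) + √((3 - 2) + 2)) - 150)² = ((3*(4 + 1) + √(1 + 2)) - 150)² = ((3*5 + √3) - 150)² = ((15 + √3) - 150)² = (-135 + √3)²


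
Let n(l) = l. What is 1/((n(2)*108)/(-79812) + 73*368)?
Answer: 739/19852494 ≈ 3.7225e-5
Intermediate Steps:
1/((n(2)*108)/(-79812) + 73*368) = 1/((2*108)/(-79812) + 73*368) = 1/(216*(-1/79812) + 26864) = 1/(-2/739 + 26864) = 1/(19852494/739) = 739/19852494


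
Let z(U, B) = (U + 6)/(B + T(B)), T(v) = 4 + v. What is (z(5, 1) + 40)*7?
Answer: 1757/6 ≈ 292.83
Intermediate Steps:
z(U, B) = (6 + U)/(4 + 2*B) (z(U, B) = (U + 6)/(B + (4 + B)) = (6 + U)/(4 + 2*B))
(z(5, 1) + 40)*7 = ((6 + 5)/(2*(2 + 1)) + 40)*7 = ((½)*11/3 + 40)*7 = ((½)*(⅓)*11 + 40)*7 = (11/6 + 40)*7 = (251/6)*7 = 1757/6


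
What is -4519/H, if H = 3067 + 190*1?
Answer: -4519/3257 ≈ -1.3875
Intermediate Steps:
H = 3257 (H = 3067 + 190 = 3257)
-4519/H = -4519/3257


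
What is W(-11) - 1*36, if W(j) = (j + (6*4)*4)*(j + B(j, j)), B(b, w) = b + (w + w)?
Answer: -3776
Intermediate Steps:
B(b, w) = b + 2*w
W(j) = 4*j*(96 + j) (W(j) = (j + (6*4)*4)*(j + (j + 2*j)) = (j + 24*4)*(j + 3*j) = (j + 96)*(4*j) = (96 + j)*(4*j) = 4*j*(96 + j))
W(-11) - 1*36 = 4*(-11)*(96 - 11) - 1*36 = 4*(-11)*85 - 36 = -3740 - 36 = -3776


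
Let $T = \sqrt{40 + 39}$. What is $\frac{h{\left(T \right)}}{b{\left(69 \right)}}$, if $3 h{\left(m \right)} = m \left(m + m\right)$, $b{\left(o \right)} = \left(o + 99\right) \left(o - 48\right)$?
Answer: $\frac{79}{5292} \approx 0.014928$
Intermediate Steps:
$T = \sqrt{79} \approx 8.8882$
$b{\left(o \right)} = \left(-48 + o\right) \left(99 + o\right)$ ($b{\left(o \right)} = \left(99 + o\right) \left(-48 + o\right) = \left(-48 + o\right) \left(99 + o\right)$)
$h{\left(m \right)} = \frac{2 m^{2}}{3}$ ($h{\left(m \right)} = \frac{m \left(m + m\right)}{3} = \frac{m 2 m}{3} = \frac{2 m^{2}}{3}$)
$\frac{h{\left(T \right)}}{b{\left(69 \right)}} = \frac{\frac{2}{3} \left(\sqrt{79}\right)^{2}}{-4752 + 69^{2} + 51 \cdot 69} = \frac{\frac{2}{3} \cdot 79}{-4752 + 4761 + 3519} = \frac{158}{3 \cdot 3528} = \frac{158}{3} \cdot \frac{1}{3528} = \frac{79}{5292}$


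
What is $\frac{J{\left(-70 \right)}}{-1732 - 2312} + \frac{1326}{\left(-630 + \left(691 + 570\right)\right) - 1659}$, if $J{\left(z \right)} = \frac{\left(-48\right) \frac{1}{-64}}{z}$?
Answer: $- \frac{125121103}{97002080} \approx -1.2899$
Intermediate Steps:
$J{\left(z \right)} = \frac{3}{4 z}$ ($J{\left(z \right)} = \frac{\left(-48\right) \left(- \frac{1}{64}\right)}{z} = \frac{3}{4 z}$)
$\frac{J{\left(-70 \right)}}{-1732 - 2312} + \frac{1326}{\left(-630 + \left(691 + 570\right)\right) - 1659} = \frac{\frac{3}{4} \frac{1}{-70}}{-1732 - 2312} + \frac{1326}{\left(-630 + \left(691 + 570\right)\right) - 1659} = \frac{\frac{3}{4} \left(- \frac{1}{70}\right)}{-4044} + \frac{1326}{\left(-630 + 1261\right) - 1659} = \left(- \frac{3}{280}\right) \left(- \frac{1}{4044}\right) + \frac{1326}{631 - 1659} = \frac{1}{377440} + \frac{1326}{-1028} = \frac{1}{377440} + 1326 \left(- \frac{1}{1028}\right) = \frac{1}{377440} - \frac{663}{514} = - \frac{125121103}{97002080}$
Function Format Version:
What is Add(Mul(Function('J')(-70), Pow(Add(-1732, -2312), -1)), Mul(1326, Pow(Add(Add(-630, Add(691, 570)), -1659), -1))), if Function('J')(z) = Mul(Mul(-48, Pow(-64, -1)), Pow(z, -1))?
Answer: Rational(-125121103, 97002080) ≈ -1.2899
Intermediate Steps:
Function('J')(z) = Mul(Rational(3, 4), Pow(z, -1)) (Function('J')(z) = Mul(Mul(-48, Rational(-1, 64)), Pow(z, -1)) = Mul(Rational(3, 4), Pow(z, -1)))
Add(Mul(Function('J')(-70), Pow(Add(-1732, -2312), -1)), Mul(1326, Pow(Add(Add(-630, Add(691, 570)), -1659), -1))) = Add(Mul(Mul(Rational(3, 4), Pow(-70, -1)), Pow(Add(-1732, -2312), -1)), Mul(1326, Pow(Add(Add(-630, Add(691, 570)), -1659), -1))) = Add(Mul(Mul(Rational(3, 4), Rational(-1, 70)), Pow(-4044, -1)), Mul(1326, Pow(Add(Add(-630, 1261), -1659), -1))) = Add(Mul(Rational(-3, 280), Rational(-1, 4044)), Mul(1326, Pow(Add(631, -1659), -1))) = Add(Rational(1, 377440), Mul(1326, Pow(-1028, -1))) = Add(Rational(1, 377440), Mul(1326, Rational(-1, 1028))) = Add(Rational(1, 377440), Rational(-663, 514)) = Rational(-125121103, 97002080)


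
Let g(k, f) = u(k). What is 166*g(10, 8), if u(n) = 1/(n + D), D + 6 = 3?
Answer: 166/7 ≈ 23.714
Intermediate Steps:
D = -3 (D = -6 + 3 = -3)
u(n) = 1/(-3 + n) (u(n) = 1/(n - 3) = 1/(-3 + n))
g(k, f) = 1/(-3 + k)
166*g(10, 8) = 166/(-3 + 10) = 166/7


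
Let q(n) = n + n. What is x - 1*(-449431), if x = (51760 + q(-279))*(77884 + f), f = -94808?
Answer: -866093217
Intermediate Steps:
q(n) = 2*n
x = -866542648 (x = (51760 + 2*(-279))*(77884 - 94808) = (51760 - 558)*(-16924) = 51202*(-16924) = -866542648)
x - 1*(-449431) = -866542648 - 1*(-449431) = -866542648 + 449431 = -866093217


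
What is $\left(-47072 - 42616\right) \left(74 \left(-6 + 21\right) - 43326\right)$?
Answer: $3786268608$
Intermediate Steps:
$\left(-47072 - 42616\right) \left(74 \left(-6 + 21\right) - 43326\right) = - 89688 \left(74 \cdot 15 - 43326\right) = - 89688 \left(1110 - 43326\right) = \left(-89688\right) \left(-42216\right) = 3786268608$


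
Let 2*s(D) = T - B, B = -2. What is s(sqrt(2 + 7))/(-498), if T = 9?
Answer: -11/996 ≈ -0.011044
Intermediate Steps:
s(D) = 11/2 (s(D) = (9 - 1*(-2))/2 = (9 + 2)/2 = (1/2)*11 = 11/2)
s(sqrt(2 + 7))/(-498) = (11/2)/(-498) = (11/2)*(-1/498) = -11/996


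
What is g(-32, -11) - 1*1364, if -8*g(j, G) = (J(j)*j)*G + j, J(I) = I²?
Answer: -46416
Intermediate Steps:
g(j, G) = -j/8 - G*j³/8 (g(j, G) = -((j²*j)*G + j)/8 = -(j³*G + j)/8 = -(G*j³ + j)/8 = -(j + G*j³)/8 = -j/8 - G*j³/8)
g(-32, -11) - 1*1364 = -⅛*(-32)*(1 - 11*(-32)²) - 1*1364 = -⅛*(-32)*(1 - 11*1024) - 1364 = -⅛*(-32)*(1 - 11264) - 1364 = -⅛*(-32)*(-11263) - 1364 = -45052 - 1364 = -46416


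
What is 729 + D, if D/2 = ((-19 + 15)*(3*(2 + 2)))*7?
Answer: 57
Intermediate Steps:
D = -672 (D = 2*(((-19 + 15)*(3*(2 + 2)))*7) = 2*(-12*4*7) = 2*(-4*12*7) = 2*(-48*7) = 2*(-336) = -672)
729 + D = 729 - 672 = 57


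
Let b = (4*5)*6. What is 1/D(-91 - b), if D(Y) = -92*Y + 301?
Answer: 1/19713 ≈ 5.0728e-5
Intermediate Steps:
b = 120 (b = 20*6 = 120)
D(Y) = 301 - 92*Y
1/D(-91 - b) = 1/(301 - 92*(-91 - 1*120)) = 1/(301 - 92*(-91 - 120)) = 1/(301 - 92*(-211)) = 1/(301 + 19412) = 1/19713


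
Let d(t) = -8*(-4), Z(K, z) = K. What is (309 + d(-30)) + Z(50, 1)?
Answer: 391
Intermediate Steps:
d(t) = 32
(309 + d(-30)) + Z(50, 1) = (309 + 32) + 50 = 341 + 50 = 391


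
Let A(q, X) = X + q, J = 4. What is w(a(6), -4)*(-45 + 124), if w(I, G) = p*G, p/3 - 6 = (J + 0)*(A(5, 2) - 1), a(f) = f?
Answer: -28440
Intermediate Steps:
p = 90 (p = 18 + 3*((4 + 0)*((2 + 5) - 1)) = 18 + 3*(4*(7 - 1)) = 18 + 3*(4*6) = 18 + 3*24 = 18 + 72 = 90)
w(I, G) = 90*G
w(a(6), -4)*(-45 + 124) = (90*(-4))*(-45 + 124) = -360*79 = -28440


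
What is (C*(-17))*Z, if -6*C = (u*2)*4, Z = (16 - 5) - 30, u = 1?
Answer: -1292/3 ≈ -430.67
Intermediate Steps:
Z = -19 (Z = 11 - 30 = -19)
C = -4/3 (C = -1*2*4/6 = -4/3 ≈ -1.3333)
(C*(-17))*Z = -4/3*(-17)*(-19) = (68/3)*(-19) = -1292/3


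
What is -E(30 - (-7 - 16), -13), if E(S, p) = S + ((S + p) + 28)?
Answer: -121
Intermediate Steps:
E(S, p) = 28 + p + 2*S (E(S, p) = S + (28 + S + p) = 28 + p + 2*S)
-E(30 - (-7 - 16), -13) = -(28 - 13 + 2*(30 - (-7 - 16))) = -(28 - 13 + 2*(30 - 1*(-23))) = -(28 - 13 + 2*(30 + 23)) = -(28 - 13 + 2*53) = -(28 - 13 + 106) = -1*121 = -121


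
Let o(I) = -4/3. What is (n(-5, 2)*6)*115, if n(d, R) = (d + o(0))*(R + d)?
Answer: 13110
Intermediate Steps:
o(I) = -4/3 (o(I) = -4*1/3 = -4/3)
n(d, R) = (-4/3 + d)*(R + d) (n(d, R) = (d - 4/3)*(R + d) = (-4/3 + d)*(R + d))
(n(-5, 2)*6)*115 = (((-5)**2 - 4/3*2 - 4/3*(-5) + 2*(-5))*6)*115 = ((25 - 8/3 + 20/3 - 10)*6)*115 = (19*6)*115 = 114*115 = 13110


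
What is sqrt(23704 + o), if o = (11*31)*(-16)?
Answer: 2*sqrt(4562) ≈ 135.09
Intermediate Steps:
o = -5456 (o = 341*(-16) = -5456)
sqrt(23704 + o) = sqrt(23704 - 5456) = sqrt(18248) = 2*sqrt(4562)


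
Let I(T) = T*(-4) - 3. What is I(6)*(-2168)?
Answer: 58536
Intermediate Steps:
I(T) = -3 - 4*T (I(T) = -4*T - 3 = -3 - 4*T)
I(6)*(-2168) = (-3 - 4*6)*(-2168) = (-3 - 24)*(-2168) = -27*(-2168) = 58536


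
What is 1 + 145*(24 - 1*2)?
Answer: 3191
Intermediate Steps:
1 + 145*(24 - 1*2) = 1 + 145*(24 - 2) = 1 + 145*22 = 1 + 3190 = 3191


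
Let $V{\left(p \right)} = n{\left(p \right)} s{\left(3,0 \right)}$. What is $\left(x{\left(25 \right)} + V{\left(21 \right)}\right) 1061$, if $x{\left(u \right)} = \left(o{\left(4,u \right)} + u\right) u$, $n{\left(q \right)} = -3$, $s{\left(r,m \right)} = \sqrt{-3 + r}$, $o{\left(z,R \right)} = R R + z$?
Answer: $17347350$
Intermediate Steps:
$o{\left(z,R \right)} = z + R^{2}$ ($o{\left(z,R \right)} = R^{2} + z = z + R^{2}$)
$V{\left(p \right)} = 0$ ($V{\left(p \right)} = - 3 \sqrt{-3 + 3} = - 3 \sqrt{0} = \left(-3\right) 0 = 0$)
$x{\left(u \right)} = u \left(4 + u + u^{2}\right)$ ($x{\left(u \right)} = \left(\left(4 + u^{2}\right) + u\right) u = \left(4 + u + u^{2}\right) u = u \left(4 + u + u^{2}\right)$)
$\left(x{\left(25 \right)} + V{\left(21 \right)}\right) 1061 = \left(25 \left(4 + 25 + 25^{2}\right) + 0\right) 1061 = \left(25 \left(4 + 25 + 625\right) + 0\right) 1061 = \left(25 \cdot 654 + 0\right) 1061 = \left(16350 + 0\right) 1061 = 16350 \cdot 1061 = 17347350$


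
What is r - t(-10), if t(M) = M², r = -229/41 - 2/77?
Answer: -333415/3157 ≈ -105.61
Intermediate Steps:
r = -17715/3157 (r = -229*1/41 - 2*1/77 = -229/41 - 2/77 = -17715/3157 ≈ -5.6113)
r - t(-10) = -17715/3157 - 1*(-10)² = -17715/3157 - 1*100 = -17715/3157 - 100 = -333415/3157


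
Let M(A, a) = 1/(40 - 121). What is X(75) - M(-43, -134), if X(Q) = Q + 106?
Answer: 14662/81 ≈ 181.01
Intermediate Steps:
M(A, a) = -1/81 (M(A, a) = 1/(-81) = -1/81)
X(Q) = 106 + Q
X(75) - M(-43, -134) = (106 + 75) - 1*(-1/81) = 181 + 1/81 = 14662/81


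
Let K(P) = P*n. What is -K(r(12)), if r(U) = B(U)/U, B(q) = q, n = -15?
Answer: 15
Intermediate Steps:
r(U) = 1 (r(U) = U/U = 1)
K(P) = -15*P (K(P) = P*(-15) = -15*P)
-K(r(12)) = -(-15) = -1*(-15) = 15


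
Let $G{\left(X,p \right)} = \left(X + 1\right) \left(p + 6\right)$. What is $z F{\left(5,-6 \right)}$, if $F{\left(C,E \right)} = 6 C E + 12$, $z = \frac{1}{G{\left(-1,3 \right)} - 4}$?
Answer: $42$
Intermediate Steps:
$G{\left(X,p \right)} = \left(1 + X\right) \left(6 + p\right)$
$z = - \frac{1}{4}$ ($z = \frac{1}{\left(6 + 3 + 6 \left(-1\right) - 3\right) - 4} = \frac{1}{\left(6 + 3 - 6 - 3\right) - 4} = \frac{1}{0 - 4} = \frac{1}{-4} = - \frac{1}{4} \approx -0.25$)
$F{\left(C,E \right)} = 12 + 6 C E$ ($F{\left(C,E \right)} = 6 C E + 12 = 12 + 6 C E$)
$z F{\left(5,-6 \right)} = - \frac{12 + 6 \cdot 5 \left(-6\right)}{4} = - \frac{12 - 180}{4} = \left(- \frac{1}{4}\right) \left(-168\right) = 42$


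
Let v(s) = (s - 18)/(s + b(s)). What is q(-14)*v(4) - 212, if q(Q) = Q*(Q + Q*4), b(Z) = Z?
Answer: -1927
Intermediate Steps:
v(s) = (-18 + s)/(2*s) (v(s) = (s - 18)/(s + s) = (-18 + s)/((2*s)) = (-18 + s)*(1/(2*s)) = (-18 + s)/(2*s))
q(Q) = 5*Q² (q(Q) = Q*(Q + 4*Q) = Q*(5*Q) = 5*Q²)
q(-14)*v(4) - 212 = (5*(-14)²)*((½)*(-18 + 4)/4) - 212 = (5*196)*((½)*(¼)*(-14)) - 212 = 980*(-7/4) - 212 = -1715 - 212 = -1927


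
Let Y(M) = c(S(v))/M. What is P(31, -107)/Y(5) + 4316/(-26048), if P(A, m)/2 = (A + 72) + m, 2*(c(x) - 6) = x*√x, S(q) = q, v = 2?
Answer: -799783/110704 + 20*√2/17 ≈ -5.5607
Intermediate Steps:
c(x) = 6 + x^(3/2)/2 (c(x) = 6 + (x*√x)/2 = 6 + x^(3/2)/2)
P(A, m) = 144 + 2*A + 2*m (P(A, m) = 2*((A + 72) + m) = 2*((72 + A) + m) = 2*(72 + A + m) = 144 + 2*A + 2*m)
Y(M) = (6 + √2)/M (Y(M) = (6 + 2^(3/2)/2)/M = (6 + (2*√2)/2)/M = (6 + √2)/M)
P(31, -107)/Y(5) + 4316/(-26048) = (144 + 2*31 + 2*(-107))/(((6 + √2)/5)) + 4316/(-26048) = (144 + 62 - 214)/(((6 + √2)/5)) + 4316*(-1/26048) = -8/(6/5 + √2/5) - 1079/6512 = -1079/6512 - 8/(6/5 + √2/5)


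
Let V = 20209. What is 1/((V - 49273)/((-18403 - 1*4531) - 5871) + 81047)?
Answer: 4115/333512557 ≈ 1.2338e-5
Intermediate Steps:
1/((V - 49273)/((-18403 - 1*4531) - 5871) + 81047) = 1/((20209 - 49273)/((-18403 - 1*4531) - 5871) + 81047) = 1/(-29064/((-18403 - 4531) - 5871) + 81047) = 1/(-29064/(-22934 - 5871) + 81047) = 1/(-29064/(-28805) + 81047) = 1/(-29064*(-1/28805) + 81047) = 1/(4152/4115 + 81047) = 1/(333512557/4115) = 4115/333512557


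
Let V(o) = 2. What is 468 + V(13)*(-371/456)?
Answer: 106333/228 ≈ 466.37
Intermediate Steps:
468 + V(13)*(-371/456) = 468 + 2*(-371/456) = 468 - 371/228 = 106333/228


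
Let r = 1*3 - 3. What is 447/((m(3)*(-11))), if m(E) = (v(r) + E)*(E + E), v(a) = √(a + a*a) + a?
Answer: -149/66 ≈ -2.2576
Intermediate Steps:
r = 0 (r = 3 - 3 = 0)
v(a) = a + √(a + a²) (v(a) = √(a + a²) + a = a + √(a + a²))
m(E) = 2*E² (m(E) = ((0 + √(0*(1 + 0))) + E)*(E + E) = ((0 + √(0*1)) + E)*(2*E) = ((0 + √0) + E)*(2*E) = ((0 + 0) + E)*(2*E) = (0 + E)*(2*E) = E*(2*E) = 2*E²)
447/((m(3)*(-11))) = 447/(((2*3²)*(-11))) = 447/(((2*9)*(-11))) = 447/((18*(-11))) = 447/(-198) = 447*(-1/198) = -149/66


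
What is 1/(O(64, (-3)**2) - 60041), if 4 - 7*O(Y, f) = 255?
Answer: -7/420538 ≈ -1.6645e-5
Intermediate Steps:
O(Y, f) = -251/7 (O(Y, f) = 4/7 - 1/7*255 = 4/7 - 255/7 = -251/7)
1/(O(64, (-3)**2) - 60041) = 1/(-251/7 - 60041) = 1/(-420538/7) = -7/420538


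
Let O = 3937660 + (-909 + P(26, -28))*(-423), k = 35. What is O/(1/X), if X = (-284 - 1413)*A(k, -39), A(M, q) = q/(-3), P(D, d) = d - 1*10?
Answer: -95705934701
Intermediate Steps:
P(D, d) = -10 + d (P(D, d) = d - 10 = -10 + d)
A(M, q) = -q/3 (A(M, q) = q*(-⅓) = -q/3)
X = -22061 (X = (-284 - 1413)*(-⅓*(-39)) = -1697*13 = -22061)
O = 4338241 (O = 3937660 + (-909 + (-10 - 28))*(-423) = 3937660 + (-909 - 38)*(-423) = 3937660 - 947*(-423) = 3937660 + 400581 = 4338241)
O/(1/X) = 4338241/(1/(-22061)) = 4338241/(-1/22061) = 4338241*(-22061) = -95705934701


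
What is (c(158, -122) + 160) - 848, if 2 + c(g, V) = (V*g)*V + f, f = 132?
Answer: 2351114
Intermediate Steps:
c(g, V) = 130 + g*V² (c(g, V) = -2 + ((V*g)*V + 132) = -2 + (g*V² + 132) = -2 + (132 + g*V²) = 130 + g*V²)
(c(158, -122) + 160) - 848 = ((130 + 158*(-122)²) + 160) - 848 = ((130 + 158*14884) + 160) - 848 = ((130 + 2351672) + 160) - 848 = (2351802 + 160) - 848 = 2351962 - 848 = 2351114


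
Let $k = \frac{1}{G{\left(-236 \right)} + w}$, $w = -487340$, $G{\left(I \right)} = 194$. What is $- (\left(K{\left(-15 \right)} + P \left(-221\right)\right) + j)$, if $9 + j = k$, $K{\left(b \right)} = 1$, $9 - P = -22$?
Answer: $\frac{3341334415}{487146} \approx 6859.0$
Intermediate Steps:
$P = 31$ ($P = 9 - -22 = 9 + 22 = 31$)
$k = - \frac{1}{487146}$ ($k = \frac{1}{194 - 487340} = \frac{1}{-487146} = - \frac{1}{487146} \approx -2.0528 \cdot 10^{-6}$)
$j = - \frac{4384315}{487146}$ ($j = -9 - \frac{1}{487146} = - \frac{4384315}{487146} \approx -9.0$)
$- (\left(K{\left(-15 \right)} + P \left(-221\right)\right) + j) = - (\left(1 + 31 \left(-221\right)\right) - \frac{4384315}{487146}) = - (\left(1 - 6851\right) - \frac{4384315}{487146}) = - (-6850 - \frac{4384315}{487146}) = \left(-1\right) \left(- \frac{3341334415}{487146}\right) = \frac{3341334415}{487146}$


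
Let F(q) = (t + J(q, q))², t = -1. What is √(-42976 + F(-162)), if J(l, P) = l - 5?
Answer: 4*I*√922 ≈ 121.46*I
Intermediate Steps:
J(l, P) = -5 + l
F(q) = (-6 + q)² (F(q) = (-1 + (-5 + q))² = (-6 + q)²)
√(-42976 + F(-162)) = √(-42976 + (-6 - 162)²) = √(-42976 + (-168)²) = √(-42976 + 28224) = √(-14752) = 4*I*√922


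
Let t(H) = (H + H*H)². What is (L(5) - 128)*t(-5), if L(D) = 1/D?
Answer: -51120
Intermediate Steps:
t(H) = (H + H²)²
(L(5) - 128)*t(-5) = (1/5 - 128)*((-5)²*(1 - 5)²) = (⅕ - 128)*(25*(-4)²) = -3195*16 = -639/5*400 = -51120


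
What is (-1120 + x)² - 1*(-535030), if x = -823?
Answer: 4310279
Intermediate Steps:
(-1120 + x)² - 1*(-535030) = (-1120 - 823)² - 1*(-535030) = (-1943)² + 535030 = 3775249 + 535030 = 4310279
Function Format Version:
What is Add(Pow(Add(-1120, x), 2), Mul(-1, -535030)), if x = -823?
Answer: 4310279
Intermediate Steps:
Add(Pow(Add(-1120, x), 2), Mul(-1, -535030)) = Add(Pow(Add(-1120, -823), 2), Mul(-1, -535030)) = Add(Pow(-1943, 2), 535030) = Add(3775249, 535030) = 4310279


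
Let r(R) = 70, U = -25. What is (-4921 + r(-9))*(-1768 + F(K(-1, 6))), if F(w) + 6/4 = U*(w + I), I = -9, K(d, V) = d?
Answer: 14742189/2 ≈ 7.3711e+6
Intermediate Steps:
F(w) = 447/2 - 25*w (F(w) = -3/2 - 25*(w - 9) = -3/2 - 25*(-9 + w) = -3/2 + (225 - 25*w) = 447/2 - 25*w)
(-4921 + r(-9))*(-1768 + F(K(-1, 6))) = (-4921 + 70)*(-1768 + (447/2 - 25*(-1))) = -4851*(-1768 + (447/2 + 25)) = -4851*(-1768 + 497/2) = -4851*(-3039/2) = 14742189/2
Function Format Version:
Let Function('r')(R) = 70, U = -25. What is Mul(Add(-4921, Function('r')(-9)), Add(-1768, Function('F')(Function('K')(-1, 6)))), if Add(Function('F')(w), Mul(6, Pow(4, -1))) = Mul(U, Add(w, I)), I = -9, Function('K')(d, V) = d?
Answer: Rational(14742189, 2) ≈ 7.3711e+6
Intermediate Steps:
Function('F')(w) = Add(Rational(447, 2), Mul(-25, w)) (Function('F')(w) = Add(Rational(-3, 2), Mul(-25, Add(w, -9))) = Add(Rational(-3, 2), Mul(-25, Add(-9, w))) = Add(Rational(-3, 2), Add(225, Mul(-25, w))) = Add(Rational(447, 2), Mul(-25, w)))
Mul(Add(-4921, Function('r')(-9)), Add(-1768, Function('F')(Function('K')(-1, 6)))) = Mul(Add(-4921, 70), Add(-1768, Add(Rational(447, 2), Mul(-25, -1)))) = Mul(-4851, Add(-1768, Add(Rational(447, 2), 25))) = Mul(-4851, Add(-1768, Rational(497, 2))) = Mul(-4851, Rational(-3039, 2)) = Rational(14742189, 2)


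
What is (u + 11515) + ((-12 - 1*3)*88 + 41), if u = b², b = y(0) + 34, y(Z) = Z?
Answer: 11392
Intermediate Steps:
b = 34 (b = 0 + 34 = 34)
u = 1156 (u = 34² = 1156)
(u + 11515) + ((-12 - 1*3)*88 + 41) = (1156 + 11515) + ((-12 - 1*3)*88 + 41) = 12671 + ((-12 - 3)*88 + 41) = 12671 + (-15*88 + 41) = 12671 + (-1320 + 41) = 12671 - 1279 = 11392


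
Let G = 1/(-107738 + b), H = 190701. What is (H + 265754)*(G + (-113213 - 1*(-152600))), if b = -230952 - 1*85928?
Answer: 7633949314510075/424618 ≈ 1.7978e+10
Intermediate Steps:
b = -316880 (b = -230952 - 85928 = -316880)
G = -1/424618 (G = 1/(-107738 - 316880) = 1/(-424618) = -1/424618 ≈ -2.3551e-6)
(H + 265754)*(G + (-113213 - 1*(-152600))) = (190701 + 265754)*(-1/424618 + (-113213 - 1*(-152600))) = 456455*(-1/424618 + (-113213 + 152600)) = 456455*(-1/424618 + 39387) = 456455*(16724429165/424618) = 7633949314510075/424618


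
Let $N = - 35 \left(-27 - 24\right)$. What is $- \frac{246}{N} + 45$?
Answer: $\frac{26693}{595} \approx 44.862$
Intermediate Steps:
$N = 1785$ ($N = \left(-35\right) \left(-51\right) = 1785$)
$- \frac{246}{N} + 45 = - \frac{246}{1785} + 45 = \left(-246\right) \frac{1}{1785} + 45 = - \frac{82}{595} + 45 = \frac{26693}{595}$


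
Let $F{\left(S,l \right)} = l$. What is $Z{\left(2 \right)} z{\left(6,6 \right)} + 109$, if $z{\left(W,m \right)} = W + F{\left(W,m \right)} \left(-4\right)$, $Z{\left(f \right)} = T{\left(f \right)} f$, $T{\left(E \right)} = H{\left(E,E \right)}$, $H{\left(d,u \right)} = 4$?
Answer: $-35$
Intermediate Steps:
$T{\left(E \right)} = 4$
$Z{\left(f \right)} = 4 f$
$z{\left(W,m \right)} = W - 4 m$ ($z{\left(W,m \right)} = W + m \left(-4\right) = W - 4 m$)
$Z{\left(2 \right)} z{\left(6,6 \right)} + 109 = 4 \cdot 2 \left(6 - 24\right) + 109 = 8 \left(6 - 24\right) + 109 = 8 \left(-18\right) + 109 = -144 + 109 = -35$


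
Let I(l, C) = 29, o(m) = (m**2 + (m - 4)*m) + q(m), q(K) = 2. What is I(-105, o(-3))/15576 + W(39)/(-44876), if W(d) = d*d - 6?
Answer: -5574059/174747144 ≈ -0.031898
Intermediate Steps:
o(m) = 2 + m**2 + m*(-4 + m) (o(m) = (m**2 + (m - 4)*m) + 2 = (m**2 + (-4 + m)*m) + 2 = (m**2 + m*(-4 + m)) + 2 = 2 + m**2 + m*(-4 + m))
W(d) = -6 + d**2 (W(d) = d**2 - 6 = -6 + d**2)
I(-105, o(-3))/15576 + W(39)/(-44876) = 29/15576 + (-6 + 39**2)/(-44876) = 29*(1/15576) + (-6 + 1521)*(-1/44876) = 29/15576 + 1515*(-1/44876) = 29/15576 - 1515/44876 = -5574059/174747144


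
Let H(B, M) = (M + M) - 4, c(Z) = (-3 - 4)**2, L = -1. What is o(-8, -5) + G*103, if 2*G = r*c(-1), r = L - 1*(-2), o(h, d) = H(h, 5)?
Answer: 5059/2 ≈ 2529.5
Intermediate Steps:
c(Z) = 49 (c(Z) = (-7)**2 = 49)
H(B, M) = -4 + 2*M (H(B, M) = 2*M - 4 = -4 + 2*M)
o(h, d) = 6 (o(h, d) = -4 + 2*5 = -4 + 10 = 6)
r = 1 (r = -1 - 1*(-2) = -1 + 2 = 1)
G = 49/2 (G = (1*49)/2 = (1/2)*49 = 49/2 ≈ 24.500)
o(-8, -5) + G*103 = 6 + (49/2)*103 = 6 + 5047/2 = 5059/2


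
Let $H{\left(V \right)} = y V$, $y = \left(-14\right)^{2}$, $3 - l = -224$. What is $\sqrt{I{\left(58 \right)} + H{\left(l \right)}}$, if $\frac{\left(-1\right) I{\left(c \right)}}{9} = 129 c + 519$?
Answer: $i \sqrt{27517} \approx 165.88 i$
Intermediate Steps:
$l = 227$ ($l = 3 - -224 = 3 + 224 = 227$)
$y = 196$
$H{\left(V \right)} = 196 V$
$I{\left(c \right)} = -4671 - 1161 c$ ($I{\left(c \right)} = - 9 \left(129 c + 519\right) = - 9 \left(519 + 129 c\right) = -4671 - 1161 c$)
$\sqrt{I{\left(58 \right)} + H{\left(l \right)}} = \sqrt{\left(-4671 - 67338\right) + 196 \cdot 227} = \sqrt{\left(-4671 - 67338\right) + 44492} = \sqrt{-72009 + 44492} = \sqrt{-27517} = i \sqrt{27517}$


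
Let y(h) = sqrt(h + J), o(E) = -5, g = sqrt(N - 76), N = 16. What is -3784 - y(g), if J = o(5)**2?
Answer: -3784 - sqrt(25 + 2*I*sqrt(15)) ≈ -3789.1 - 0.76567*I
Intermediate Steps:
g = 2*I*sqrt(15) (g = sqrt(16 - 76) = sqrt(-60) = 2*I*sqrt(15) ≈ 7.746*I)
J = 25 (J = (-5)**2 = 25)
y(h) = sqrt(25 + h) (y(h) = sqrt(h + 25) = sqrt(25 + h))
-3784 - y(g) = -3784 - sqrt(25 + 2*I*sqrt(15))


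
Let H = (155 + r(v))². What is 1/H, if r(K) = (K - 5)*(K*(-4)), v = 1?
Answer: 1/29241 ≈ 3.4199e-5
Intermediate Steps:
r(K) = -4*K*(-5 + K) (r(K) = (-5 + K)*(-4*K) = -4*K*(-5 + K))
H = 29241 (H = (155 + 4*1*(5 - 1*1))² = (155 + 4*1*(5 - 1))² = (155 + 4*1*4)² = (155 + 16)² = 171² = 29241)
1/H = 1/29241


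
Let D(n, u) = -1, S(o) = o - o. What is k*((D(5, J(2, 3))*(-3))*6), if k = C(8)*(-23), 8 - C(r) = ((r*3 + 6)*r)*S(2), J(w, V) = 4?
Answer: -3312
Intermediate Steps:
S(o) = 0
C(r) = 8 (C(r) = 8 - (r*3 + 6)*r*0 = 8 - (3*r + 6)*r*0 = 8 - (6 + 3*r)*r*0 = 8 - r*(6 + 3*r)*0 = 8 - 1*0 = 8 + 0 = 8)
k = -184 (k = 8*(-23) = -184)
k*((D(5, J(2, 3))*(-3))*6) = -184*(-1*(-3))*6 = -552*6 = -184*18 = -3312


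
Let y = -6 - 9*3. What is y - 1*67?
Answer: -100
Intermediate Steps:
y = -33 (y = -6 - 27 = -33)
y - 1*67 = -33 - 1*67 = -33 - 67 = -100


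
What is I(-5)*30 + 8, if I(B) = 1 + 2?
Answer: 98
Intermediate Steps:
I(B) = 3
I(-5)*30 + 8 = 3*30 + 8 = 90 + 8 = 98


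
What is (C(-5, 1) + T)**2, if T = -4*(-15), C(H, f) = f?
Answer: 3721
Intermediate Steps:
T = 60
(C(-5, 1) + T)**2 = (1 + 60)**2 = 61**2 = 3721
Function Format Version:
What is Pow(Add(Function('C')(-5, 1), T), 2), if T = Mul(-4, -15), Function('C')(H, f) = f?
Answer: 3721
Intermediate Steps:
T = 60
Pow(Add(Function('C')(-5, 1), T), 2) = Pow(Add(1, 60), 2) = Pow(61, 2) = 3721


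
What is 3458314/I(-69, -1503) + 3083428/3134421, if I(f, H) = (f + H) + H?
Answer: -3610110161698/3212781525 ≈ -1123.7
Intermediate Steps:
I(f, H) = f + 2*H (I(f, H) = (H + f) + H = f + 2*H)
3458314/I(-69, -1503) + 3083428/3134421 = 3458314/(-69 + 2*(-1503)) + 3083428/3134421 = 3458314/(-69 - 3006) + 3083428*(1/3134421) = 3458314/(-3075) + 3083428/3134421 = 3458314*(-1/3075) + 3083428/3134421 = -3458314/3075 + 3083428/3134421 = -3610110161698/3212781525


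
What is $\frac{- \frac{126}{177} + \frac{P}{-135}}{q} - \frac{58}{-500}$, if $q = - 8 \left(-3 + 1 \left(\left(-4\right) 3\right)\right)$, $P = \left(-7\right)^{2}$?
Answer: $\frac{511559}{4779000} \approx 0.10704$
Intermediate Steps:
$P = 49$
$q = 120$ ($q = - 8 \left(-3 + 1 \left(-12\right)\right) = - 8 \left(-3 - 12\right) = \left(-8\right) \left(-15\right) = 120$)
$\frac{- \frac{126}{177} + \frac{P}{-135}}{q} - \frac{58}{-500} = \frac{- \frac{126}{177} + \frac{49}{-135}}{120} - \frac{58}{-500} = \left(\left(-126\right) \frac{1}{177} + 49 \left(- \frac{1}{135}\right)\right) \frac{1}{120} - - \frac{29}{250} = \left(- \frac{42}{59} - \frac{49}{135}\right) \frac{1}{120} + \frac{29}{250} = \left(- \frac{8561}{7965}\right) \frac{1}{120} + \frac{29}{250} = - \frac{8561}{955800} + \frac{29}{250} = \frac{511559}{4779000}$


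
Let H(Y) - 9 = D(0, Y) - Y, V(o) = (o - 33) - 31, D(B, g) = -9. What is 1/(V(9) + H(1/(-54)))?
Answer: -54/2969 ≈ -0.018188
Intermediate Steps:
V(o) = -64 + o (V(o) = (-33 + o) - 31 = -64 + o)
H(Y) = -Y (H(Y) = 9 + (-9 - Y) = -Y)
1/(V(9) + H(1/(-54))) = 1/((-64 + 9) - 1/(-54)) = 1/(-55 - 1*(-1/54)) = 1/(-55 + 1/54) = 1/(-2969/54) = -54/2969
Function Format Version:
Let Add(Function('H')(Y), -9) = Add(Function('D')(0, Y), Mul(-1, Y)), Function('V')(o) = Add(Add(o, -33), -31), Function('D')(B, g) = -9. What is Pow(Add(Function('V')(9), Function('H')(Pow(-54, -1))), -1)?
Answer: Rational(-54, 2969) ≈ -0.018188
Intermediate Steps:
Function('V')(o) = Add(-64, o) (Function('V')(o) = Add(Add(-33, o), -31) = Add(-64, o))
Function('H')(Y) = Mul(-1, Y) (Function('H')(Y) = Add(9, Add(-9, Mul(-1, Y))) = Mul(-1, Y))
Pow(Add(Function('V')(9), Function('H')(Pow(-54, -1))), -1) = Pow(Add(Add(-64, 9), Mul(-1, Pow(-54, -1))), -1) = Pow(Add(-55, Mul(-1, Rational(-1, 54))), -1) = Pow(Add(-55, Rational(1, 54)), -1) = Pow(Rational(-2969, 54), -1) = Rational(-54, 2969)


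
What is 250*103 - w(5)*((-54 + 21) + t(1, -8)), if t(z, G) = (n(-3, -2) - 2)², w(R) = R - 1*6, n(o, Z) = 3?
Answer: 25718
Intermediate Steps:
w(R) = -6 + R (w(R) = R - 6 = -6 + R)
t(z, G) = 1 (t(z, G) = (3 - 2)² = 1² = 1)
250*103 - w(5)*((-54 + 21) + t(1, -8)) = 250*103 - (-6 + 5)*((-54 + 21) + 1) = 25750 - (-1)*(-33 + 1) = 25750 - (-1)*(-32) = 25750 - 1*32 = 25750 - 32 = 25718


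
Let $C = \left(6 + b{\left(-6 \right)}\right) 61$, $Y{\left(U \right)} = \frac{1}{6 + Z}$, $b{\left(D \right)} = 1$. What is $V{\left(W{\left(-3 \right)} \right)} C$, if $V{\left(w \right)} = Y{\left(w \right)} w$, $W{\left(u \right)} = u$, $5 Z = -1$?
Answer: $- \frac{6405}{29} \approx -220.86$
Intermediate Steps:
$Z = - \frac{1}{5}$ ($Z = \frac{1}{5} \left(-1\right) = - \frac{1}{5} \approx -0.2$)
$Y{\left(U \right)} = \frac{5}{29}$ ($Y{\left(U \right)} = \frac{1}{6 - \frac{1}{5}} = \frac{1}{\frac{29}{5}} = \frac{5}{29}$)
$V{\left(w \right)} = \frac{5 w}{29}$
$C = 427$ ($C = \left(6 + 1\right) 61 = 7 \cdot 61 = 427$)
$V{\left(W{\left(-3 \right)} \right)} C = \frac{5}{29} \left(-3\right) 427 = \left(- \frac{15}{29}\right) 427 = - \frac{6405}{29}$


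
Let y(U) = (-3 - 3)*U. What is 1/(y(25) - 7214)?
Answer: -1/7364 ≈ -0.00013580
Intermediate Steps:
y(U) = -6*U
1/(y(25) - 7214) = 1/(-6*25 - 7214) = 1/(-150 - 7214) = 1/(-7364) = -1/7364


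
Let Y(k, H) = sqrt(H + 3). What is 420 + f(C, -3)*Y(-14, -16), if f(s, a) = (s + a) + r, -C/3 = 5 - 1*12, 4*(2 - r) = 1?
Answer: 420 + 79*I*sqrt(13)/4 ≈ 420.0 + 71.21*I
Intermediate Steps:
r = 7/4 (r = 2 - 1/4*1 = 2 - 1/4 = 7/4 ≈ 1.7500)
C = 21 (C = -3*(5 - 1*12) = -3*(5 - 12) = -3*(-7) = 21)
f(s, a) = 7/4 + a + s (f(s, a) = (s + a) + 7/4 = (a + s) + 7/4 = 7/4 + a + s)
Y(k, H) = sqrt(3 + H)
420 + f(C, -3)*Y(-14, -16) = 420 + (7/4 - 3 + 21)*sqrt(3 - 16) = 420 + 79*sqrt(-13)/4 = 420 + 79*(I*sqrt(13))/4 = 420 + 79*I*sqrt(13)/4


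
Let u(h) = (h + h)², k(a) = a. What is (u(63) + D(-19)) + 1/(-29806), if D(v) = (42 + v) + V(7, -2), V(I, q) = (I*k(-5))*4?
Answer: 469712753/29806 ≈ 15759.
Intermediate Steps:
V(I, q) = -20*I (V(I, q) = (I*(-5))*4 = -5*I*4 = -20*I)
u(h) = 4*h² (u(h) = (2*h)² = 4*h²)
D(v) = -98 + v (D(v) = (42 + v) - 20*7 = (42 + v) - 140 = -98 + v)
(u(63) + D(-19)) + 1/(-29806) = (4*63² + (-98 - 19)) + 1/(-29806) = (4*3969 - 117) - 1/29806 = (15876 - 117) - 1/29806 = 15759 - 1/29806 = 469712753/29806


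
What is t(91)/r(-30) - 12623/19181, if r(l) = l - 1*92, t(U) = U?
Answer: -3285477/2340082 ≈ -1.4040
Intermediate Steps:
r(l) = -92 + l (r(l) = l - 92 = -92 + l)
t(91)/r(-30) - 12623/19181 = 91/(-92 - 30) - 12623/19181 = 91/(-122) - 12623*1/19181 = 91*(-1/122) - 12623/19181 = -91/122 - 12623/19181 = -3285477/2340082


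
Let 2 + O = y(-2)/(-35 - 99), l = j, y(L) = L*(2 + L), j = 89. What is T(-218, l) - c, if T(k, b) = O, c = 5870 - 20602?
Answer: 14730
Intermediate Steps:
c = -14732
l = 89
O = -2 (O = -2 + (-2*(2 - 2))/(-35 - 99) = -2 - 2*0/(-134) = -2 + 0*(-1/134) = -2 + 0 = -2)
T(k, b) = -2
T(-218, l) - c = -2 - 1*(-14732) = -2 + 14732 = 14730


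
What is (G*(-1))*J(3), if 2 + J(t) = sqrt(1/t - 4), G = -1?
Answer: -2 + I*sqrt(33)/3 ≈ -2.0 + 1.9149*I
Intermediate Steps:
J(t) = -2 + sqrt(-4 + 1/t) (J(t) = -2 + sqrt(1/t - 4) = -2 + sqrt(-4 + 1/t))
(G*(-1))*J(3) = (-1*(-1))*(-2 + sqrt(-4 + 1/3)) = 1*(-2 + sqrt(-4 + 1/3)) = 1*(-2 + sqrt(-11/3)) = 1*(-2 + I*sqrt(33)/3) = -2 + I*sqrt(33)/3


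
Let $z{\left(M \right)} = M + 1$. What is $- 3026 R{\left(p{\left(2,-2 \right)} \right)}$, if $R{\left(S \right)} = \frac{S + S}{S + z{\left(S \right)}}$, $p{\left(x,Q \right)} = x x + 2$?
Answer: $- \frac{36312}{13} \approx -2793.2$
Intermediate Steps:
$p{\left(x,Q \right)} = 2 + x^{2}$ ($p{\left(x,Q \right)} = x^{2} + 2 = 2 + x^{2}$)
$z{\left(M \right)} = 1 + M$
$R{\left(S \right)} = \frac{2 S}{1 + 2 S}$ ($R{\left(S \right)} = \frac{S + S}{S + \left(1 + S\right)} = \frac{2 S}{1 + 2 S}$)
$- 3026 R{\left(p{\left(2,-2 \right)} \right)} = - 3026 \frac{2 \left(2 + 2^{2}\right)}{1 + 2 \left(2 + 2^{2}\right)} = - 3026 \frac{2 \left(2 + 4\right)}{1 + 2 \left(2 + 4\right)} = - 3026 \cdot 2 \cdot 6 \frac{1}{1 + 2 \cdot 6} = - 3026 \cdot 2 \cdot 6 \frac{1}{1 + 12} = - 3026 \cdot 2 \cdot 6 \cdot \frac{1}{13} = \left(-3026\right) \frac{12}{13} = - \frac{36312}{13}$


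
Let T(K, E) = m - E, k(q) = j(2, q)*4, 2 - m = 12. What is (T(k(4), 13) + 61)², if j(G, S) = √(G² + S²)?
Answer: 1444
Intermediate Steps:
m = -10 (m = 2 - 1*12 = 2 - 12 = -10)
k(q) = 4*√(4 + q²) (k(q) = √(2² + q²)*4 = √(4 + q²)*4 = 4*√(4 + q²))
T(K, E) = -10 - E
(T(k(4), 13) + 61)² = ((-10 - 1*13) + 61)² = ((-10 - 13) + 61)² = (-23 + 61)² = 38² = 1444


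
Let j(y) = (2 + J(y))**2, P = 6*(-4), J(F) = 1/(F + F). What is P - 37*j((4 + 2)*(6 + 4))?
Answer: -2494597/14400 ≈ -173.24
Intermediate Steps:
J(F) = 1/(2*F)
P = -24
j(y) = (2 + 1/(2*y))**2
P - 37*j((4 + 2)*(6 + 4)) = -24 - 37*(1 + 4*((4 + 2)*(6 + 4)))**2/(4*((4 + 2)*(6 + 4))**2) = -24 - 37*(1 + 4*(6*10))**2/(4*(6*10)**2) = -24 - 37*(1 + 4*60)**2/(4*60**2) = -24 - 37*(1 + 240)**2/(4*3600) = -24 - 37*241**2/(4*3600) = -24 - 37*58081/(4*3600) = -24 - 37*58081/14400 = -24 - 2148997/14400 = -2494597/14400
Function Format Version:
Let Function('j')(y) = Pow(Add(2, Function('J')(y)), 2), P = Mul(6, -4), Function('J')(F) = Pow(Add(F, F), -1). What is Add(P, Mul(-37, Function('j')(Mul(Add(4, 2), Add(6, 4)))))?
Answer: Rational(-2494597, 14400) ≈ -173.24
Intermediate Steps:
Function('J')(F) = Mul(Rational(1, 2), Pow(F, -1)) (Function('J')(F) = Pow(Mul(2, F), -1) = Mul(Rational(1, 2), Pow(F, -1)))
P = -24
Function('j')(y) = Pow(Add(2, Mul(Rational(1, 2), Pow(y, -1))), 2)
Add(P, Mul(-37, Function('j')(Mul(Add(4, 2), Add(6, 4))))) = Add(-24, Mul(-37, Mul(Rational(1, 4), Pow(Mul(Add(4, 2), Add(6, 4)), -2), Pow(Add(1, Mul(4, Mul(Add(4, 2), Add(6, 4)))), 2)))) = Add(-24, Mul(-37, Mul(Rational(1, 4), Pow(Mul(6, 10), -2), Pow(Add(1, Mul(4, Mul(6, 10))), 2)))) = Add(-24, Mul(-37, Mul(Rational(1, 4), Pow(60, -2), Pow(Add(1, Mul(4, 60)), 2)))) = Add(-24, Mul(-37, Mul(Rational(1, 4), Rational(1, 3600), Pow(Add(1, 240), 2)))) = Add(-24, Mul(-37, Mul(Rational(1, 4), Rational(1, 3600), Pow(241, 2)))) = Add(-24, Mul(-37, Mul(Rational(1, 4), Rational(1, 3600), 58081))) = Add(-24, Mul(-37, Rational(58081, 14400))) = Add(-24, Rational(-2148997, 14400)) = Rational(-2494597, 14400)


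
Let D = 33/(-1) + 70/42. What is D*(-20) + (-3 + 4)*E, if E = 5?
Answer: 1895/3 ≈ 631.67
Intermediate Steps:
D = -94/3 (D = 33*(-1) + 70*(1/42) = -33 + 5/3 = -94/3 ≈ -31.333)
D*(-20) + (-3 + 4)*E = -94/3*(-20) + (-3 + 4)*5 = 1880/3 + 1*5 = 1880/3 + 5 = 1895/3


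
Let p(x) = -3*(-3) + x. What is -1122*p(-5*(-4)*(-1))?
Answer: 12342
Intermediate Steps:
p(x) = 9 + x
-1122*p(-5*(-4)*(-1)) = -1122*(9 - 5*(-4)*(-1)) = -1122*(9 + 20*(-1)) = -1122*(9 - 20) = -1122*(-11) = 12342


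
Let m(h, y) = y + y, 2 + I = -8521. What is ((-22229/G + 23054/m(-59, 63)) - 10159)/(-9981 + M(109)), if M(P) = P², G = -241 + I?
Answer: -786669419/149864400 ≈ -5.2492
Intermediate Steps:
I = -8523 (I = -2 - 8521 = -8523)
m(h, y) = 2*y
G = -8764 (G = -241 - 8523 = -8764)
((-22229/G + 23054/m(-59, 63)) - 10159)/(-9981 + M(109)) = ((-22229/(-8764) + 23054/((2*63))) - 10159)/(-9981 + 109²) = ((-22229*(-1/8764) + 23054/126) - 10159)/(-9981 + 11881) = ((22229/8764 + 23054*(1/126)) - 10159)/1900 = ((22229/8764 + 11527/63) - 10159)*(1/1900) = (14631865/78876 - 10159)*(1/1900) = -786669419/78876*1/1900 = -786669419/149864400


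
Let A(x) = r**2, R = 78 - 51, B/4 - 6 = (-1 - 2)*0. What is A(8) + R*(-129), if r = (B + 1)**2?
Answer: 387142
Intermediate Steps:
B = 24 (B = 24 + 4*((-1 - 2)*0) = 24 + 4*(-3*0) = 24 + 4*0 = 24 + 0 = 24)
r = 625 (r = (24 + 1)**2 = 25**2 = 625)
R = 27
A(x) = 390625 (A(x) = 625**2 = 390625)
A(8) + R*(-129) = 390625 + 27*(-129) = 390625 - 3483 = 387142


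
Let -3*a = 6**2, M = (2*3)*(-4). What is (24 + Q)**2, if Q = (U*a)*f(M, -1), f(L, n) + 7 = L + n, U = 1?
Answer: 166464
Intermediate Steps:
M = -24 (M = 6*(-4) = -24)
f(L, n) = -7 + L + n (f(L, n) = -7 + (L + n) = -7 + L + n)
a = -12 (a = -1/3*6**2 = -1/3*36 = -12)
Q = 384 (Q = (1*(-12))*(-7 - 24 - 1) = -12*(-32) = 384)
(24 + Q)**2 = (24 + 384)**2 = 408**2 = 166464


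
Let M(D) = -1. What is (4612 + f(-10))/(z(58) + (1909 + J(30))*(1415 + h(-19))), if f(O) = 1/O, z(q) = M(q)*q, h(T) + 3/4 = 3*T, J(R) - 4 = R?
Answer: 30746/17580525 ≈ 0.0017489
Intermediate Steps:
J(R) = 4 + R
h(T) = -¾ + 3*T
z(q) = -q
(4612 + f(-10))/(z(58) + (1909 + J(30))*(1415 + h(-19))) = (4612 + 1/(-10))/(-1*58 + (1909 + (4 + 30))*(1415 + (-¾ + 3*(-19)))) = (4612 - ⅒)/(-58 + (1909 + 34)*(1415 + (-¾ - 57))) = 46119/(10*(-58 + 1943*(1415 - 231/4))) = 46119/(10*(-58 + 1943*(5429/4))) = 46119/(10*(-58 + 10548547/4)) = 46119/(10*(10548315/4)) = (46119/10)*(4/10548315) = 30746/17580525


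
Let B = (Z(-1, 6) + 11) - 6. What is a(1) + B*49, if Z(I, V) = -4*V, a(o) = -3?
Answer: -934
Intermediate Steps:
B = -19 (B = (-4*6 + 11) - 6 = (-24 + 11) - 6 = -13 - 6 = -19)
a(1) + B*49 = -3 - 19*49 = -3 - 931 = -934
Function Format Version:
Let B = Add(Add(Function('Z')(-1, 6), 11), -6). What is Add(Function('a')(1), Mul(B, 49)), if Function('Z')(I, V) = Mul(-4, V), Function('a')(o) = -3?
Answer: -934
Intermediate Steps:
B = -19 (B = Add(Add(Mul(-4, 6), 11), -6) = Add(Add(-24, 11), -6) = Add(-13, -6) = -19)
Add(Function('a')(1), Mul(B, 49)) = Add(-3, Mul(-19, 49)) = Add(-3, -931) = -934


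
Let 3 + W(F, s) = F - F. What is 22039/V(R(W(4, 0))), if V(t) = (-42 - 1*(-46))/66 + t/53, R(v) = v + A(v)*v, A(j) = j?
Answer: 38546211/304 ≈ 1.2680e+5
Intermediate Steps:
W(F, s) = -3 (W(F, s) = -3 + (F - F) = -3 + 0 = -3)
R(v) = v + v² (R(v) = v + v*v = v + v²)
V(t) = 2/33 + t/53 (V(t) = (-42 + 46)*(1/66) + t*(1/53) = 4*(1/66) + t/53 = 2/33 + t/53)
22039/V(R(W(4, 0))) = 22039/(2/33 + (-3*(1 - 3))/53) = 22039/(2/33 + (-3*(-2))/53) = 22039/(2/33 + (1/53)*6) = 22039/(2/33 + 6/53) = 22039/(304/1749) = 22039*(1749/304) = 38546211/304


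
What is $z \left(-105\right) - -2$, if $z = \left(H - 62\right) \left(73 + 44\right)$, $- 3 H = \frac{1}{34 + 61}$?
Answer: $\frac{14472587}{19} \approx 7.6172 \cdot 10^{5}$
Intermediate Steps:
$H = - \frac{1}{285}$ ($H = - \frac{1}{3 \left(34 + 61\right)} = - \frac{1}{3 \cdot 95} = \left(- \frac{1}{3}\right) \frac{1}{95} = - \frac{1}{285} \approx -0.0035088$)
$z = - \frac{689169}{95}$ ($z = \left(- \frac{1}{285} - 62\right) \left(73 + 44\right) = \left(- \frac{17671}{285}\right) 117 = - \frac{689169}{95} \approx -7254.4$)
$z \left(-105\right) - -2 = \left(- \frac{689169}{95}\right) \left(-105\right) - -2 = \frac{14472549}{19} + \left(-23 + 25\right) = \frac{14472549}{19} + 2 = \frac{14472587}{19}$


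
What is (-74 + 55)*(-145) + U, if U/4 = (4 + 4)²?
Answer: 3011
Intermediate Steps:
U = 256 (U = 4*(4 + 4)² = 4*8² = 4*64 = 256)
(-74 + 55)*(-145) + U = (-74 + 55)*(-145) + 256 = -19*(-145) + 256 = 2755 + 256 = 3011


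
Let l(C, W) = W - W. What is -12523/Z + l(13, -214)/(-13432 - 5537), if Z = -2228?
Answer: 12523/2228 ≈ 5.6207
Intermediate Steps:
l(C, W) = 0
-12523/Z + l(13, -214)/(-13432 - 5537) = -12523/(-2228) + 0/(-13432 - 5537) = -12523*(-1/2228) + 0/(-18969) = 12523/2228 + 0*(-1/18969) = 12523/2228 + 0 = 12523/2228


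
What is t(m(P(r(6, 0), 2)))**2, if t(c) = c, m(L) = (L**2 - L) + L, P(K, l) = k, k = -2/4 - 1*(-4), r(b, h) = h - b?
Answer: 2401/16 ≈ 150.06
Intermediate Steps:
k = 7/2 (k = -2*1/4 + 4 = -1/2 + 4 = 7/2 ≈ 3.5000)
P(K, l) = 7/2
m(L) = L**2
t(m(P(r(6, 0), 2)))**2 = ((7/2)**2)**2 = (49/4)**2 = 2401/16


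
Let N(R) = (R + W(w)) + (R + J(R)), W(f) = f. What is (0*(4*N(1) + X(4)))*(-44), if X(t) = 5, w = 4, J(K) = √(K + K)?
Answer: 0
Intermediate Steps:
J(K) = √2*√K (J(K) = √(2*K) = √2*√K)
N(R) = 4 + 2*R + √2*√R (N(R) = (R + 4) + (R + √2*√R) = (4 + R) + (R + √2*√R) = 4 + 2*R + √2*√R)
(0*(4*N(1) + X(4)))*(-44) = (0*(4*(4 + 2*1 + √2*√1) + 5))*(-44) = (0*(4*(4 + 2 + √2*1) + 5))*(-44) = (0*(4*(4 + 2 + √2) + 5))*(-44) = (0*(4*(6 + √2) + 5))*(-44) = (0*((24 + 4*√2) + 5))*(-44) = (0*(29 + 4*√2))*(-44) = 0*(-44) = 0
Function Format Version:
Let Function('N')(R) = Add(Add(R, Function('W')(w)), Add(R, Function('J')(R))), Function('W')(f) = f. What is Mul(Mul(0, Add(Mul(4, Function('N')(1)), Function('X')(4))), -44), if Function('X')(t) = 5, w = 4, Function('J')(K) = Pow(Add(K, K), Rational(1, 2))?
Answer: 0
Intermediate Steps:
Function('J')(K) = Mul(Pow(2, Rational(1, 2)), Pow(K, Rational(1, 2))) (Function('J')(K) = Pow(Mul(2, K), Rational(1, 2)) = Mul(Pow(2, Rational(1, 2)), Pow(K, Rational(1, 2))))
Function('N')(R) = Add(4, Mul(2, R), Mul(Pow(2, Rational(1, 2)), Pow(R, Rational(1, 2)))) (Function('N')(R) = Add(Add(R, 4), Add(R, Mul(Pow(2, Rational(1, 2)), Pow(R, Rational(1, 2))))) = Add(Add(4, R), Add(R, Mul(Pow(2, Rational(1, 2)), Pow(R, Rational(1, 2))))) = Add(4, Mul(2, R), Mul(Pow(2, Rational(1, 2)), Pow(R, Rational(1, 2)))))
Mul(Mul(0, Add(Mul(4, Function('N')(1)), Function('X')(4))), -44) = Mul(Mul(0, Add(Mul(4, Add(4, Mul(2, 1), Mul(Pow(2, Rational(1, 2)), Pow(1, Rational(1, 2))))), 5)), -44) = Mul(Mul(0, Add(Mul(4, Add(4, 2, Mul(Pow(2, Rational(1, 2)), 1))), 5)), -44) = Mul(Mul(0, Add(Mul(4, Add(4, 2, Pow(2, Rational(1, 2)))), 5)), -44) = Mul(Mul(0, Add(Mul(4, Add(6, Pow(2, Rational(1, 2)))), 5)), -44) = Mul(Mul(0, Add(Add(24, Mul(4, Pow(2, Rational(1, 2)))), 5)), -44) = Mul(Mul(0, Add(29, Mul(4, Pow(2, Rational(1, 2))))), -44) = Mul(0, -44) = 0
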